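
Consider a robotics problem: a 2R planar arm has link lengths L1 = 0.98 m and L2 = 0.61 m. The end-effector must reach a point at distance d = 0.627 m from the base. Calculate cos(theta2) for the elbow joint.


cos(th2) = (d^2 - L1^2 - L2^2)/(2*L1*L2) = (0.627^2 - 0.98^2 - 0.61^2)/(2*0.98*0.61) = -0.7857

-0.7857


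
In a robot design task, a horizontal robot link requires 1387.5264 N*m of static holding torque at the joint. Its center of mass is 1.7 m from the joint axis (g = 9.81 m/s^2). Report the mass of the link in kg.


m = tau / (g*L) = 1387.5264 / (9.81 * 1.7) = 83.2000

83.2000 kg


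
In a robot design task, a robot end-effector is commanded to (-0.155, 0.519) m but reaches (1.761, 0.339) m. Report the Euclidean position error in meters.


dx = 1.761 - (-0.155) = 1.9160, dy = 0.339 - (0.519) = -0.1800
err = sqrt(3.671056 + 0.032400) = 1.9244

1.9244 m


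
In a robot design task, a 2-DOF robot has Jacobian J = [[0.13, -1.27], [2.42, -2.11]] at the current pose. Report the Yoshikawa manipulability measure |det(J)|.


det(J) = 0.13*-2.11 - (-1.27)*(2.42) = 2.7991
|det(J)| = 2.7991

2.7991


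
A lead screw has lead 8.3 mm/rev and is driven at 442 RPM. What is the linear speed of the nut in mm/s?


v = lead * (RPM/60) = 8.3*442/60 = 61.1433

61.1433 mm/s


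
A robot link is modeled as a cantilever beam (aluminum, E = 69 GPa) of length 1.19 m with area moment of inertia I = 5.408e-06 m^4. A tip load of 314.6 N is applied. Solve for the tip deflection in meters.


delta = F*L^3/(3*E*I) = 314.6*1.19^3/(3*6.900e+10*5.408e-06)
      = 530.1510214/1119456 = 4.7358e-04

4.7358e-04 m


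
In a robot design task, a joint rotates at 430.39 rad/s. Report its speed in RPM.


RPM = 430.39 * 60/(2*pi) = 4109.9218

4109.9218 RPM


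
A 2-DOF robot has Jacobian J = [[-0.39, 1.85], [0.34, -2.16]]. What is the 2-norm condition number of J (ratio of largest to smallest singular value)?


JJ^T eigenvalues: trace(JJ^T) = 8.3558, det(JJ^T) = det(J)^2 = 0.04553956
s_max^2 = (8.3558 + sqrt(69.63723540))/2 = 8.35034639
s_min^2 = (8.3558 - sqrt(69.63723540))/2 = 0.00545361
kappa = s_max/s_min = sqrt(8.35034639/0.00545361) = 39.1300

39.1300


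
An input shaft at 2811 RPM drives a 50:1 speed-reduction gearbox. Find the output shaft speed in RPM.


omega_out = omega_in / N = 2811 / 50 = 56.2200

56.2200 RPM


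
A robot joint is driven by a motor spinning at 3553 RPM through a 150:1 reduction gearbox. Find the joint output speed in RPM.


omega_joint = omega_motor / N = 3553 / 150 = 23.6867

23.6867 RPM


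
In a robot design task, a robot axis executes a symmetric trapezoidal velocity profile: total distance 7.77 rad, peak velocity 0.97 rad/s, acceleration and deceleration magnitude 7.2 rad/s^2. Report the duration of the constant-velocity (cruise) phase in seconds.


t_acc = v/a = 0.134722 s, d_acc = v^2/(2a) = 0.065340 rad each
d_cruise = 7.77 - 2*0.065340 = 7.639320 rad
t_cruise = d_cruise/v = 7.639320/0.97 = 7.8756

7.8756 s


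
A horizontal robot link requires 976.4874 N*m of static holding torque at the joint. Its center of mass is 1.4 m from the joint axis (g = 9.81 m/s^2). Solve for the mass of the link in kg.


m = tau / (g*L) = 976.4874 / (9.81 * 1.4) = 71.1000

71.1000 kg


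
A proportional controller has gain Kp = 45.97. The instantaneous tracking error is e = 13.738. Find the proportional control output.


u_P = Kp * e = 45.97 * 13.738 = 631.5359

631.5359


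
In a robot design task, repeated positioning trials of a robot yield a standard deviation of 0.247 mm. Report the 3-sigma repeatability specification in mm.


repeatability = 3*sigma = 3*0.247 = 0.7410

0.7410 mm


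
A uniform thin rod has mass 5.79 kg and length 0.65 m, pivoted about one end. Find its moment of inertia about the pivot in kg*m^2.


I = (1/3)*m*L^2 = (1/3)*5.79*0.65^2 = 0.8154

0.8154 kg*m^2


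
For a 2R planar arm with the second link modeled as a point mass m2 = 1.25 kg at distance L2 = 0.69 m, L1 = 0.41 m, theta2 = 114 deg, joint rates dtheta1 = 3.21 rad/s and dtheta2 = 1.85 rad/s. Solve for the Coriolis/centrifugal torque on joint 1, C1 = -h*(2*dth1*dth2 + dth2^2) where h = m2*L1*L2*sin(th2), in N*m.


h = m2*L1*L2*sin(th2) = 1.25*0.41*0.69*sin(114 deg) = 0.323053
C1 = -h*(2*3.21*1.85 + 1.85^2) = -0.323053*15.2995 = -4.9425

-4.9425 N*m


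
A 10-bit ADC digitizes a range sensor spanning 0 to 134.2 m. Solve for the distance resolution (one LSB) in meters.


res = range / 2^n = 134.2/2^10 = 134.2/1024 = 0.1311

0.1311 m


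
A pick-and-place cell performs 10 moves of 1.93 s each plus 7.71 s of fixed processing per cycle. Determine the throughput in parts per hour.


T_cycle = 10*1.93 + 7.71 = 27.0100 s
rate = 3600/T = 133.2840

133.2840 parts/hour


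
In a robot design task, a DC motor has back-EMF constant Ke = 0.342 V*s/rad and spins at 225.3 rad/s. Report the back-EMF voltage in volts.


V_emf = Ke * omega = 0.342*225.3 = 77.0526

77.0526 V


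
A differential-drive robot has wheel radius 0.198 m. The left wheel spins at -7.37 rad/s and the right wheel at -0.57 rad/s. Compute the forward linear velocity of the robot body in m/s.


v = r*(wR + wL)/2 = 0.198*(-0.57 + -7.37)/2 = -0.7861

-0.7861 m/s


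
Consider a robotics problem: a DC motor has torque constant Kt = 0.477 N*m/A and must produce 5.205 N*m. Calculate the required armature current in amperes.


I = tau / Kt = 5.205/0.477 = 10.9119

10.9119 A


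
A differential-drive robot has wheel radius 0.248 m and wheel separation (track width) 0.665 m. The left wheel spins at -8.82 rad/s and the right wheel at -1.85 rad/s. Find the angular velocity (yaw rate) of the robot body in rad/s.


omega = r*(wR - wL)/L = 0.248*(-1.85 - (-8.82))/0.665 = 2.5993

2.5993 rad/s


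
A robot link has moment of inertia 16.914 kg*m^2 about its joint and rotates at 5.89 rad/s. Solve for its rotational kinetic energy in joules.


KE = (1/2)*I*omega^2 = 0.5*16.914*5.89^2 = 293.3911

293.3911 J


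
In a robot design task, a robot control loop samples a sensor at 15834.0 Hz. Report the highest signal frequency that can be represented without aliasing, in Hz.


f_max = f_s/2 = 15834.0/2 = 7917.0000

7917.0000 Hz


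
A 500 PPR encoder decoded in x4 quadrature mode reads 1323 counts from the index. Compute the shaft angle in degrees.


angle = counts * 360 / (PPR*4) = 1323 * 360 / 2000 = 238.1400

238.1400 degrees


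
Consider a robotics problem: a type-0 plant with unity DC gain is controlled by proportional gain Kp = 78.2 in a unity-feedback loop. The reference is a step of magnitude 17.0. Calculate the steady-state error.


e_ss = R/(1 + Kp) = 17.0/(1 + 78.2) = 17.0/79.2000 = 0.2146

0.2146


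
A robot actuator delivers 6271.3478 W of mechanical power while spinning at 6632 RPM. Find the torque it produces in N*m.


omega = 6632 * 2*pi/60 = 694.501416 rad/s
tau = P / omega = 6271.3478 / 694.501416 = 9.0300

9.0300 N*m


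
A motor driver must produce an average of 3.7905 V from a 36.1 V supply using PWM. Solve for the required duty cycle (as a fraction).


D = V_avg/V_supply = 3.7905/36.1 = 0.1050

0.1050


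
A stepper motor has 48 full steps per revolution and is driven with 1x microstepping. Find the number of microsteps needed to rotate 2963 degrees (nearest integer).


step_size = 360/(48*1) = 360/48 = 7.500000 deg
n = 2963/(360/48) = 2963*48/360 = 395.0667 -> 395

395 steps


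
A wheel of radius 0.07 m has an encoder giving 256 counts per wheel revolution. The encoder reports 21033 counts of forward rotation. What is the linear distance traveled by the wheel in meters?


revs = 21033/256 = 82.160156
d = revs * 2*pi*r = 82.160156 * 2*pi*0.07 = 36.1359

36.1359 m


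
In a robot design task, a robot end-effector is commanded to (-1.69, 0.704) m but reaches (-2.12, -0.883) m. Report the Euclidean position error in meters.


dx = -2.12 - (-1.69) = -0.4300, dy = -0.883 - (0.704) = -1.5870
err = sqrt(0.184900 + 2.518569) = 1.6442

1.6442 m


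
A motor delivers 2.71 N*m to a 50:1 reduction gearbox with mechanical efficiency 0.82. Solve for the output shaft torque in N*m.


tau_out = tau_in * N * eta = 2.71 * 50 * 0.82 = 111.1100

111.1100 N*m


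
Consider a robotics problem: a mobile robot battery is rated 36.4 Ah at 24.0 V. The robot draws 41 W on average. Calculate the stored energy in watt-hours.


E = capacity * V = 36.4*24.0 = 873.6000

873.6000 Wh


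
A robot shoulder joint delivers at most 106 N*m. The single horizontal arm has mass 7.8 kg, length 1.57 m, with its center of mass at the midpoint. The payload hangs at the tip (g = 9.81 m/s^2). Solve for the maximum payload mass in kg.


tau_arm = m_arm*g*(L/2) = 7.8*9.81*1.57/2 = 60.0666 N*m
tau_payload = tau_max - tau_arm = 106 - 60.0666 = 45.9334
m_payload = tau_payload / (g*L) = 45.9334 / (9.81*1.57) = 2.9824

2.9824 kg


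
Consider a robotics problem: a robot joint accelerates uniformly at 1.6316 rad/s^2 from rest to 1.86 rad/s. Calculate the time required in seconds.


t = delta_omega / alpha = 1.86 / 1.6316 = 1.1400

1.1400 s


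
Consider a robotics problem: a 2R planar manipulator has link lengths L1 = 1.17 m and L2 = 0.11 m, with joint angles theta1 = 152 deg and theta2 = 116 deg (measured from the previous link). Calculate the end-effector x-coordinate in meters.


x = L1*cos(th1) + L2*cos(th1+th2) = 1.17*cos(152 deg) + 0.11*cos(268 deg) = -1.0369

-1.0369 m


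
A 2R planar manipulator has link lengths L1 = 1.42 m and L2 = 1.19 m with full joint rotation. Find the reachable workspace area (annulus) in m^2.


r_max = L1 + L2 = 2.6100, r_min = |L1 - L2| = 0.2300
A = pi*(r_max^2 - r_min^2) = pi*(6.8121 - 0.0529) = 21.2347

21.2347 m^2


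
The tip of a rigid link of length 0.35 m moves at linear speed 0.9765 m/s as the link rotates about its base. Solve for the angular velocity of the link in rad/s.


omega = v / L = 0.9765 / 0.35 = 2.7900

2.7900 rad/s


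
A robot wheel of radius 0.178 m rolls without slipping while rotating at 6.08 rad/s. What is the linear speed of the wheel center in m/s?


v = omega * r = 6.08 * 0.178 = 1.0822

1.0822 m/s


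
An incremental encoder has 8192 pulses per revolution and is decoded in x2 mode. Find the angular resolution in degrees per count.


resolution = 360 / (PPR * 2) = 360 / 16384 = 0.0220

0.0220 degrees


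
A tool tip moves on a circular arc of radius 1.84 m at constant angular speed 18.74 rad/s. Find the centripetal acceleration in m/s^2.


a_c = omega^2 * r = 18.74^2 * 1.84 = 646.1852

646.1852 m/s^2


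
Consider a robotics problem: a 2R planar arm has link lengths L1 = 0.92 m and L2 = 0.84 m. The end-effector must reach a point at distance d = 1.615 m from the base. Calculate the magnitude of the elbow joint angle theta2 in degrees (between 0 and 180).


cos(th2) = (d^2 - L1^2 - L2^2)/(2*L1*L2) = (1.615^2 - 0.92^2 - 0.84^2)/(2*0.92*0.84) = 0.68337539
th2 = acos(0.68337539) = 46.8920 deg

46.8920 degrees


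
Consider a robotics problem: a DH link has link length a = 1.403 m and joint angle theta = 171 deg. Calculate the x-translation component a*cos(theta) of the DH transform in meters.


a*cos(theta) = 1.403*cos(171 deg) = -1.3857

-1.3857 m


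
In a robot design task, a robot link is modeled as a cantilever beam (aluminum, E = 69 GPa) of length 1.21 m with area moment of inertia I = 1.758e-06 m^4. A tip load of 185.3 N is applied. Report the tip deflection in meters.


delta = F*L^3/(3*E*I) = 185.3*1.21^3/(3*6.900e+10*1.758e-06)
      = 328.2702533/363906 = 9.0207e-04

9.0207e-04 m


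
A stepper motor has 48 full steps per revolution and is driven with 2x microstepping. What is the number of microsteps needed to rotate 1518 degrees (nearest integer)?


step_size = 360/(48*2) = 360/96 = 3.750000 deg
n = 1518/(360/96) = 1518*96/360 = 404.8000 -> 405

405 steps


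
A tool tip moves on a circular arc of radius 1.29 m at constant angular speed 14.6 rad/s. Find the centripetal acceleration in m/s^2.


a_c = omega^2 * r = 14.6^2 * 1.29 = 274.9764

274.9764 m/s^2


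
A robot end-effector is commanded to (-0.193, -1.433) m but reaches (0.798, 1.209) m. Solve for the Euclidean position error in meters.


dx = 0.798 - (-0.193) = 0.9910, dy = 1.209 - (-1.433) = 2.6420
err = sqrt(0.982081 + 6.980164) = 2.8217

2.8217 m


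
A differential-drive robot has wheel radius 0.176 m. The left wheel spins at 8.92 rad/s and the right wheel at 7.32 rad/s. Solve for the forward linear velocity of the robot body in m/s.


v = r*(wR + wL)/2 = 0.176*(7.32 + 8.92)/2 = 1.4291

1.4291 m/s


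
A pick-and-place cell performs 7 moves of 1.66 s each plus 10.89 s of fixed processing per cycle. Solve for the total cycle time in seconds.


T = 7*1.66 + 10.89 = 22.5100

22.5100 s


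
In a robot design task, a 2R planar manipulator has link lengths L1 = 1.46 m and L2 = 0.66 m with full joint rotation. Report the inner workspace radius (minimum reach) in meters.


r_min = |L1 - L2| = |1.46 - 0.66| = 0.8000

0.8000 m


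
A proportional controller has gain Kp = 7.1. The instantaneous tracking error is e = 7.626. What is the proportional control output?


u_P = Kp * e = 7.1 * 7.626 = 54.1446

54.1446


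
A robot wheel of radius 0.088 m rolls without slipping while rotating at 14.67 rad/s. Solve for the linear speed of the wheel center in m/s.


v = omega * r = 14.67 * 0.088 = 1.2910

1.2910 m/s


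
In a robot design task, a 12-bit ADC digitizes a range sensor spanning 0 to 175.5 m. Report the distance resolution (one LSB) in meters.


res = range / 2^n = 175.5/2^12 = 175.5/4096 = 0.0428

0.0428 m


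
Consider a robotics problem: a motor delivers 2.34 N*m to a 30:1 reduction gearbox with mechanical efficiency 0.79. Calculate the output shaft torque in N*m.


tau_out = tau_in * N * eta = 2.34 * 30 * 0.79 = 55.4580

55.4580 N*m


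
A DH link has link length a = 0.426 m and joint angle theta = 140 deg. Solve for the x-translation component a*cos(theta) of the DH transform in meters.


a*cos(theta) = 0.426*cos(140 deg) = -0.3263

-0.3263 m


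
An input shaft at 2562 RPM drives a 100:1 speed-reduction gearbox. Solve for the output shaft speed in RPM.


omega_out = omega_in / N = 2562 / 100 = 25.6200

25.6200 RPM


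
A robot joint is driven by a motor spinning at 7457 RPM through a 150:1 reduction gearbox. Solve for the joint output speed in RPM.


omega_joint = omega_motor / N = 7457 / 150 = 49.7133

49.7133 RPM


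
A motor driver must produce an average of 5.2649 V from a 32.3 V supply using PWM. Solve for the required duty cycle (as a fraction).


D = V_avg/V_supply = 5.2649/32.3 = 0.1630

0.1630


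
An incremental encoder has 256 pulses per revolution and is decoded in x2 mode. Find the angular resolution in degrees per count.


resolution = 360 / (PPR * 2) = 360 / 512 = 0.7031

0.7031 degrees


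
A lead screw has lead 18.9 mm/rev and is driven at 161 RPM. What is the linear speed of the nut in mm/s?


v = lead * (RPM/60) = 18.9*161/60 = 50.7150

50.7150 mm/s


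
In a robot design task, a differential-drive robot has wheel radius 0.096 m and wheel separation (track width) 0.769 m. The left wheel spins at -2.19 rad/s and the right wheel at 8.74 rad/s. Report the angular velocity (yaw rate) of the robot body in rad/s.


omega = r*(wR - wL)/L = 0.096*(8.74 - (-2.19))/0.769 = 1.3645

1.3645 rad/s


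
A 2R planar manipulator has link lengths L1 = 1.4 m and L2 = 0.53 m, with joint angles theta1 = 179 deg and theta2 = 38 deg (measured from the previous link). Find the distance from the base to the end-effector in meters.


x = L1*cos(th1) + L2*cos(th1+th2) = -1.823064
y = L1*sin(th1) + L2*sin(th1+th2) = -0.294529
d = sqrt(x^2 + y^2) = sqrt(3.323562 + 0.086747) = 1.8467

1.8467 m


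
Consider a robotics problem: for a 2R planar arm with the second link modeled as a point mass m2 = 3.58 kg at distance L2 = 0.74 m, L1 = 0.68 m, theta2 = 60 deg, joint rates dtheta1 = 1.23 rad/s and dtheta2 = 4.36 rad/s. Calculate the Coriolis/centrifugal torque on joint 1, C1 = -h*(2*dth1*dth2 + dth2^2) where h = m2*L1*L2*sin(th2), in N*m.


h = m2*L1*L2*sin(th2) = 3.58*0.68*0.74*sin(60 deg) = 1.560107
C1 = -h*(2*1.23*4.36 + 4.36^2) = -1.560107*29.7352 = -46.3901

-46.3901 N*m


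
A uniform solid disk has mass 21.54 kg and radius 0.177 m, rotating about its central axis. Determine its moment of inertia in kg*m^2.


I = (1/2)*m*R^2 = 0.5*21.54*0.177^2 = 0.3374

0.3374 kg*m^2


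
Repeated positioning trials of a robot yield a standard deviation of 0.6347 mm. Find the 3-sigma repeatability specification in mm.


repeatability = 3*sigma = 3*0.6347 = 1.9041

1.9041 mm


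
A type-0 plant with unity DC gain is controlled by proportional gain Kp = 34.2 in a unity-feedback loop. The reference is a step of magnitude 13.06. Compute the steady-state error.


e_ss = R/(1 + Kp) = 13.06/(1 + 34.2) = 13.06/35.2000 = 0.3710

0.3710


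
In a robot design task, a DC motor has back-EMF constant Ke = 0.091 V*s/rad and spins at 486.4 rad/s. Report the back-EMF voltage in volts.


V_emf = Ke * omega = 0.091*486.4 = 44.2624

44.2624 V


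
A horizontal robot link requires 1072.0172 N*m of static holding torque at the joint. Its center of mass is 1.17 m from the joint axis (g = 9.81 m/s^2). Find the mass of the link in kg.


m = tau / (g*L) = 1072.0172 / (9.81 * 1.17) = 93.4000

93.4000 kg


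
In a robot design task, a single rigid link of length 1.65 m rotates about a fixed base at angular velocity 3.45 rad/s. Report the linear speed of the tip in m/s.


v = L*omega = 1.65 * 3.45 = 5.6925

5.6925 m/s


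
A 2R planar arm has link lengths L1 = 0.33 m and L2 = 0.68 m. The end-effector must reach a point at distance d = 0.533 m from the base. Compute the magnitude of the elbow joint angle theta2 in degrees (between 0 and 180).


cos(th2) = (d^2 - L1^2 - L2^2)/(2*L1*L2) = (0.533^2 - 0.33^2 - 0.68^2)/(2*0.33*0.68) = -0.63995321
th2 = acos(-0.63995321) = 129.7883 deg

129.7883 degrees


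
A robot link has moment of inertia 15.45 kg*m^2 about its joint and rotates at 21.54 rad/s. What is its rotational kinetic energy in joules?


KE = (1/2)*I*omega^2 = 0.5*15.45*21.54^2 = 3584.1806

3584.1806 J


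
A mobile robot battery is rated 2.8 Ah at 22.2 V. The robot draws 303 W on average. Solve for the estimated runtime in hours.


E = 2.8*22.2 = 62.1600 Wh
t = E/P = 62.1600/303 = 0.2051

0.2051 hours


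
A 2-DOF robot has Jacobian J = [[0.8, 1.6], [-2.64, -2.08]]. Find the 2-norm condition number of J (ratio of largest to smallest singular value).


JJ^T eigenvalues: trace(JJ^T) = 14.4960, det(JJ^T) = det(J)^2 = 6.55360000
s_max^2 = (14.4960 + sqrt(183.91961600))/2 = 14.02884832
s_min^2 = (14.4960 - sqrt(183.91961600))/2 = 0.46715168
kappa = s_max/s_min = sqrt(14.02884832/0.46715168) = 5.4800

5.4800


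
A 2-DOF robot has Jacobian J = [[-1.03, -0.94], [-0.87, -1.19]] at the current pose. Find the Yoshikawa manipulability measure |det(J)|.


det(J) = -1.03*-1.19 - (-0.94)*(-0.87) = 0.4079
|det(J)| = 0.4079

0.4079


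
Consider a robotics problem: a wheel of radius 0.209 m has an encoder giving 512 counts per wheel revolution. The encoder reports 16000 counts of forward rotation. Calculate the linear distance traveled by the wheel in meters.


revs = 16000/512 = 31.250000
d = revs * 2*pi*r = 31.250000 * 2*pi*0.209 = 41.0371

41.0371 m


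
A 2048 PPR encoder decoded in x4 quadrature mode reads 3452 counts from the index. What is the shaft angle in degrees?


angle = counts * 360 / (PPR*4) = 3452 * 360 / 8192 = 151.6992

151.6992 degrees


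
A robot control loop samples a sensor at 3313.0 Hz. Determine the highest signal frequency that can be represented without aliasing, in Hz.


f_max = f_s/2 = 3313.0/2 = 1656.5000

1656.5000 Hz


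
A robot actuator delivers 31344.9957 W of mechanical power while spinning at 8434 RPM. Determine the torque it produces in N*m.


omega = 8434 * 2*pi/60 = 883.206415 rad/s
tau = P / omega = 31344.9957 / 883.206415 = 35.4900

35.4900 N*m


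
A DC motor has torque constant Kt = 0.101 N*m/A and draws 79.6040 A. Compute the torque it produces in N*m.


tau = Kt * I = 0.101*79.6040 = 8.0400

8.0400 N*m


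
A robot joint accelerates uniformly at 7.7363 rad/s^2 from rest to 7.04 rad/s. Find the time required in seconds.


t = delta_omega / alpha = 7.04 / 7.7363 = 0.9100

0.9100 s


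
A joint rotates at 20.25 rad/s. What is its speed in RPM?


RPM = 20.25 * 60/(2*pi) = 193.3733

193.3733 RPM


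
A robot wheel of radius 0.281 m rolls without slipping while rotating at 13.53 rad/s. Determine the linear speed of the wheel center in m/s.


v = omega * r = 13.53 * 0.281 = 3.8019

3.8019 m/s


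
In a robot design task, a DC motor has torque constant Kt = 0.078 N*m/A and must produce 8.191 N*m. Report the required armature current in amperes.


I = tau / Kt = 8.191/0.078 = 105.0128

105.0128 A


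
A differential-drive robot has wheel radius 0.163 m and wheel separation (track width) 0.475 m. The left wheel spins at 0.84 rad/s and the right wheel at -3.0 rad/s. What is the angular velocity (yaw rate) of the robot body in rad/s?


omega = r*(wR - wL)/L = 0.163*(-3.0 - (0.84))/0.475 = -1.3177

-1.3177 rad/s


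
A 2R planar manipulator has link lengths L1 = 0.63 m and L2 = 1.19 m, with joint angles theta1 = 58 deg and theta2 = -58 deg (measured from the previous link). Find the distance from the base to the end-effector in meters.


x = L1*cos(th1) + L2*cos(th1+th2) = 1.523849
y = L1*sin(th1) + L2*sin(th1+th2) = 0.534270
d = sqrt(x^2 + y^2) = sqrt(2.322116 + 0.285444) = 1.6148

1.6148 m


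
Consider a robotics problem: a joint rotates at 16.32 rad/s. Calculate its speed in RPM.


RPM = 16.32 * 60/(2*pi) = 155.8445

155.8445 RPM


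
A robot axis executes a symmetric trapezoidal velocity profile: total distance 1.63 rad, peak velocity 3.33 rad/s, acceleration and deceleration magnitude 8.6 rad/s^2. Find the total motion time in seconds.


t_acc = v/a = 3.33/8.6 = 0.387209 s
d_acc = v^2/(2a) = 0.644703 rad (each ramp)
d_cruise = 1.63 - 2*0.644703 = 0.340594 rad
t_cruise = 0.340594/3.33 = 0.102280 s
t_total = 2*0.387209 + 0.102280 = 0.8767

0.8767 s


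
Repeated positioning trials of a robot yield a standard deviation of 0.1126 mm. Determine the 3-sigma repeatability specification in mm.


repeatability = 3*sigma = 3*0.1126 = 0.3378

0.3378 mm


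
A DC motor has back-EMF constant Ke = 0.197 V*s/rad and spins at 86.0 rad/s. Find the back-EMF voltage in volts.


V_emf = Ke * omega = 0.197*86.0 = 16.9420

16.9420 V


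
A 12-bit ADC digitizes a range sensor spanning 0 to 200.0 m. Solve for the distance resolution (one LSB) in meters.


res = range / 2^n = 200.0/2^12 = 200.0/4096 = 0.0488

0.0488 m


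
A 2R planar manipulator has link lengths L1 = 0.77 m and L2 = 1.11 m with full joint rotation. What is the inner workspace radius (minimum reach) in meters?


r_min = |L1 - L2| = |0.77 - 1.11| = 0.3400

0.3400 m


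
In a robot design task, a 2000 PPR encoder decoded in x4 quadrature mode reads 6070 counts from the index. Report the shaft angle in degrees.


angle = counts * 360 / (PPR*4) = 6070 * 360 / 8000 = 273.1500

273.1500 degrees


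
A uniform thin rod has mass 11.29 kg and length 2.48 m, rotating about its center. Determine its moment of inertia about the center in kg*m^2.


I = (1/12)*m*L^2 = (1/12)*11.29*2.48^2 = 5.7865

5.7865 kg*m^2


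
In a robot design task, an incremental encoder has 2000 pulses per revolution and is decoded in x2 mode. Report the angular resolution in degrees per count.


resolution = 360 / (PPR * 2) = 360 / 4000 = 0.0900

0.0900 degrees


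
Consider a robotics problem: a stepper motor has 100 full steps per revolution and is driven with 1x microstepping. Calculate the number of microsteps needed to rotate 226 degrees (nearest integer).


step_size = 360/(100*1) = 360/100 = 3.600000 deg
n = 226/(360/100) = 226*100/360 = 62.7778 -> 63

63 steps


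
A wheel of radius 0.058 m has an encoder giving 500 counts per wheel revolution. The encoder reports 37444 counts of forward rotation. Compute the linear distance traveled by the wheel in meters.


revs = 37444/500 = 74.888000
d = revs * 2*pi*r = 74.888000 * 2*pi*0.058 = 27.2910

27.2910 m


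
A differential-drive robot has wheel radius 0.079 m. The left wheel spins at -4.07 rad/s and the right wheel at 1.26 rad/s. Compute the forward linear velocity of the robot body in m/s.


v = r*(wR + wL)/2 = 0.079*(1.26 + -4.07)/2 = -0.1110

-0.1110 m/s


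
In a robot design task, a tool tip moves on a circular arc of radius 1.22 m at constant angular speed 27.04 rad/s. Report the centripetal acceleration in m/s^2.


a_c = omega^2 * r = 27.04^2 * 1.22 = 892.0172

892.0172 m/s^2


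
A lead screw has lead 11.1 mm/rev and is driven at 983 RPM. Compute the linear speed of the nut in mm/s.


v = lead * (RPM/60) = 11.1*983/60 = 181.8550

181.8550 mm/s


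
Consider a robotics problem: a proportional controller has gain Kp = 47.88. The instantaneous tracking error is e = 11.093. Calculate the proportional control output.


u_P = Kp * e = 47.88 * 11.093 = 531.1328

531.1328


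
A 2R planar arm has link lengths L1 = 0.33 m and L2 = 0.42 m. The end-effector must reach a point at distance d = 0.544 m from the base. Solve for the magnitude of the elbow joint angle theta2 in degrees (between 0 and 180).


cos(th2) = (d^2 - L1^2 - L2^2)/(2*L1*L2) = (0.544^2 - 0.33^2 - 0.42^2)/(2*0.33*0.42) = 0.03836941
th2 = acos(0.03836941) = 87.8011 deg

87.8011 degrees


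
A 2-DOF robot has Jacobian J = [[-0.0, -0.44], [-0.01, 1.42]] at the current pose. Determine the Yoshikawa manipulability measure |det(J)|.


det(J) = -0.0*1.42 - (-0.44)*(-0.01) = -0.0044
|det(J)| = 0.0044

0.0044


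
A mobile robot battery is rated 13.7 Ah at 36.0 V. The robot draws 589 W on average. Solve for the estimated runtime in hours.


E = 13.7*36.0 = 493.2000 Wh
t = E/P = 493.2000/589 = 0.8374

0.8374 hours


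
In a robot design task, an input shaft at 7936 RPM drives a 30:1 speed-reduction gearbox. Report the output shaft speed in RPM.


omega_out = omega_in / N = 7936 / 30 = 264.5333

264.5333 RPM


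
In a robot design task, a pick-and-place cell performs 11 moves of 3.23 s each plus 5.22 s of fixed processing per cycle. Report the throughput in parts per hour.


T_cycle = 11*3.23 + 5.22 = 40.7500 s
rate = 3600/T = 88.3436

88.3436 parts/hour


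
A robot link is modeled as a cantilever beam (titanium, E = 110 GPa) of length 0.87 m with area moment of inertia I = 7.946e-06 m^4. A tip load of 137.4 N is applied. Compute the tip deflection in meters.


delta = F*L^3/(3*E*I) = 137.4*0.87^3/(3*1.100e+11*7.946e-06)
      = 90.4783122/2622180 = 3.4505e-05

3.4505e-05 m


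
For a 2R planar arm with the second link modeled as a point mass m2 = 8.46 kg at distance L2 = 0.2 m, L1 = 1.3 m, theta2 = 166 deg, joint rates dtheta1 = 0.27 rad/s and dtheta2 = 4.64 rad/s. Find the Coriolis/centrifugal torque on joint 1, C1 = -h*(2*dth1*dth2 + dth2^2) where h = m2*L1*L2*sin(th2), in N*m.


h = m2*L1*L2*sin(th2) = 8.46*1.3*0.2*sin(166 deg) = 0.532131
C1 = -h*(2*0.27*4.64 + 4.64^2) = -0.532131*24.0352 = -12.7899

-12.7899 N*m


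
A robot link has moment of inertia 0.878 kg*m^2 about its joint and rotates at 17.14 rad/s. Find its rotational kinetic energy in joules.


KE = (1/2)*I*omega^2 = 0.5*0.878*17.14^2 = 128.9692

128.9692 J


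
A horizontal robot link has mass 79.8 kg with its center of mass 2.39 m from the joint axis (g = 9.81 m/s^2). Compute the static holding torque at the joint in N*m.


tau = m*g*L = 79.8 * 9.81 * 2.39 = 1870.9828

1870.9828 N*m


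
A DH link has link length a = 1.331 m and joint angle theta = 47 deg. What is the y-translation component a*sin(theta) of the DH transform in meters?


a*sin(theta) = 1.331*sin(47 deg) = 0.9734

0.9734 m


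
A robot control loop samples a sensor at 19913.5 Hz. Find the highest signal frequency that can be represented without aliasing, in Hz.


f_max = f_s/2 = 19913.5/2 = 9956.7500

9956.7500 Hz


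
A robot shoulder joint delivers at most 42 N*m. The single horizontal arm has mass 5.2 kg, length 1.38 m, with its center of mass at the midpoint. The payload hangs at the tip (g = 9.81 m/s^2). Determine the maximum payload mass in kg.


tau_arm = m_arm*g*(L/2) = 5.2*9.81*1.38/2 = 35.1983 N*m
tau_payload = tau_max - tau_arm = 42 - 35.1983 = 6.8017
m_payload = tau_payload / (g*L) = 6.8017 / (9.81*1.38) = 0.5024

0.5024 kg


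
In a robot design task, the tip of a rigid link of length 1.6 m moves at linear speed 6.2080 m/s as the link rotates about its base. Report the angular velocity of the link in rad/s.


omega = v / L = 6.2080 / 1.6 = 3.8800

3.8800 rad/s


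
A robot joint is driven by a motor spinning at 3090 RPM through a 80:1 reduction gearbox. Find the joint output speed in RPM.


omega_joint = omega_motor / N = 3090 / 80 = 38.6250

38.6250 RPM


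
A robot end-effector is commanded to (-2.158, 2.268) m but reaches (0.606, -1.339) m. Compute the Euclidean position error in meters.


dx = 0.606 - (-2.158) = 2.7640, dy = -1.339 - (2.268) = -3.6070
err = sqrt(7.639696 + 13.010449) = 4.5442

4.5442 m


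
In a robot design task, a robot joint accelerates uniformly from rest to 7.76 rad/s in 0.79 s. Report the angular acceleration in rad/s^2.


alpha = delta_omega / t = 7.76 / 0.79 = 9.8228

9.8228 rad/s^2


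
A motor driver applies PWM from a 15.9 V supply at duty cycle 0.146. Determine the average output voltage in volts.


V_avg = V_supply * D = 15.9*0.146 = 2.3214

2.3214 V


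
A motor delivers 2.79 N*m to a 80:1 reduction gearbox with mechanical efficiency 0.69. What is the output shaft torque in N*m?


tau_out = tau_in * N * eta = 2.79 * 80 * 0.69 = 154.0080

154.0080 N*m


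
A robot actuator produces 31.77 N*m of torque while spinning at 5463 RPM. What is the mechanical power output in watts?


omega = 5463 * 2*pi/60 = 572.084022 rad/s
P = tau * omega = 31.77 * 572.084022 = 18175.1094

18175.1094 W


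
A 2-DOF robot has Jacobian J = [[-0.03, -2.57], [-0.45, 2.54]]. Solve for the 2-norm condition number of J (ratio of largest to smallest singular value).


JJ^T eigenvalues: trace(JJ^T) = 13.2599, det(JJ^T) = det(J)^2 = 1.51954929
s_max^2 = (13.2599 + sqrt(169.74675085))/2 = 13.14429476
s_min^2 = (13.2599 - sqrt(169.74675085))/2 = 0.11560524
kappa = s_max/s_min = sqrt(13.14429476/0.11560524) = 10.6630

10.6630


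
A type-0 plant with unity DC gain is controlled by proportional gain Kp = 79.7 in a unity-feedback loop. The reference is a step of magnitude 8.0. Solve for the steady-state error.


e_ss = R/(1 + Kp) = 8.0/(1 + 79.7) = 8.0/80.7000 = 0.0991

0.0991


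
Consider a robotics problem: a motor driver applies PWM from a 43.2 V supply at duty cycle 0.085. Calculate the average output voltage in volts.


V_avg = V_supply * D = 43.2*0.085 = 3.6720

3.6720 V


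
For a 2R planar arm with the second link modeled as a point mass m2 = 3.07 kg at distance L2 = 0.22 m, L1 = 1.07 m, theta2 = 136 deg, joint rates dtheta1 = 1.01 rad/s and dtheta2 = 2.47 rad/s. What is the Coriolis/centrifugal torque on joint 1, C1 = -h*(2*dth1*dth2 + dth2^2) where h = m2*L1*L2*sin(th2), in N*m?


h = m2*L1*L2*sin(th2) = 3.07*1.07*0.22*sin(136 deg) = 0.502014
C1 = -h*(2*1.01*2.47 + 2.47^2) = -0.502014*11.0903 = -5.5675

-5.5675 N*m


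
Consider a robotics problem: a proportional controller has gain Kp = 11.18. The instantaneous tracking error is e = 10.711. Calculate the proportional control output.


u_P = Kp * e = 11.18 * 10.711 = 119.7490

119.7490


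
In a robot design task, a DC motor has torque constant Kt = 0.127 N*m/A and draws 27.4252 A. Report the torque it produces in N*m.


tau = Kt * I = 0.127*27.4252 = 3.4830

3.4830 N*m


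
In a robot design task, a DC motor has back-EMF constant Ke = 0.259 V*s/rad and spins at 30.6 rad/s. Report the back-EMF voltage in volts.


V_emf = Ke * omega = 0.259*30.6 = 7.9254

7.9254 V


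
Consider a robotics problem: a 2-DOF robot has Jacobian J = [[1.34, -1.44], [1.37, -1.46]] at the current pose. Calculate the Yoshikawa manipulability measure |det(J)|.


det(J) = 1.34*-1.46 - (-1.44)*(1.37) = 0.0164
|det(J)| = 0.0164

0.0164


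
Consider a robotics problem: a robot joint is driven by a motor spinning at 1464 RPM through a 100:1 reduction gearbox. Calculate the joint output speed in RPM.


omega_joint = omega_motor / N = 1464 / 100 = 14.6400

14.6400 RPM


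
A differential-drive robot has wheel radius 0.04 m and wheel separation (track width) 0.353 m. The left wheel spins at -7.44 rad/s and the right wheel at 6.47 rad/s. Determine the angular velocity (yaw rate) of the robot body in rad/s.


omega = r*(wR - wL)/L = 0.04*(6.47 - (-7.44))/0.353 = 1.5762

1.5762 rad/s


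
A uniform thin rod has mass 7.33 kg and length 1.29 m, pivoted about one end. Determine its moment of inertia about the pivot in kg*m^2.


I = (1/3)*m*L^2 = (1/3)*7.33*1.29^2 = 4.0660

4.0660 kg*m^2


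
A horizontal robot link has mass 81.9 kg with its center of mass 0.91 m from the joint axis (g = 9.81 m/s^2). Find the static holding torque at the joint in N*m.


tau = m*g*L = 81.9 * 9.81 * 0.91 = 731.1295

731.1295 N*m


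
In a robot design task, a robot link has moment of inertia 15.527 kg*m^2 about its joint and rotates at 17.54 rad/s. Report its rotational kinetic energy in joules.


KE = (1/2)*I*omega^2 = 0.5*15.527*17.54^2 = 2388.4532

2388.4532 J


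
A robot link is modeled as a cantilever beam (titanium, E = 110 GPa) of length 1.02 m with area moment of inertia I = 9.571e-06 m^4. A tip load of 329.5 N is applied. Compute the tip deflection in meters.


delta = F*L^3/(3*E*I) = 329.5*1.02^3/(3*1.100e+11*9.571e-06)
      = 349.668036/3158430 = 1.1071e-04

1.1071e-04 m


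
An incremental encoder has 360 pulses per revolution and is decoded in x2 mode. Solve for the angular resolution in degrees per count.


resolution = 360 / (PPR * 2) = 360 / 720 = 0.5000

0.5000 degrees


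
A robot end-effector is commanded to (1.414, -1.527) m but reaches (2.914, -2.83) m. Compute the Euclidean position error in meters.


dx = 2.914 - (1.414) = 1.5000, dy = -2.83 - (-1.527) = -1.3030
err = sqrt(2.250000 + 1.697809) = 1.9869

1.9869 m


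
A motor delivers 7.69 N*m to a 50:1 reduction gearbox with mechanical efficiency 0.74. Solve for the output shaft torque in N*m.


tau_out = tau_in * N * eta = 7.69 * 50 * 0.74 = 284.5300

284.5300 N*m


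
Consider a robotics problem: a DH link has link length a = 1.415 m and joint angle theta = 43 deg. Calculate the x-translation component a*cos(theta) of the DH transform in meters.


a*cos(theta) = 1.415*cos(43 deg) = 1.0349

1.0349 m


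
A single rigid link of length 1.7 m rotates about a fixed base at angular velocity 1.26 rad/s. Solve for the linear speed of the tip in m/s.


v = L*omega = 1.7 * 1.26 = 2.1420

2.1420 m/s


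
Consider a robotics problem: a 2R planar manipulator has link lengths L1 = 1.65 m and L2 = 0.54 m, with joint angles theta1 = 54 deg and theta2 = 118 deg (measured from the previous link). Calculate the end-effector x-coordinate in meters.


x = L1*cos(th1) + L2*cos(th1+th2) = 1.65*cos(54 deg) + 0.54*cos(172 deg) = 0.4351

0.4351 m


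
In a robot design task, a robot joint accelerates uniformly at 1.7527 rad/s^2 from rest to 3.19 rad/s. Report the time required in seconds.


t = delta_omega / alpha = 3.19 / 1.7527 = 1.8200

1.8200 s


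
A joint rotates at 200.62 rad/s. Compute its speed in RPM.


RPM = 200.62 * 60/(2*pi) = 1915.7799

1915.7799 RPM


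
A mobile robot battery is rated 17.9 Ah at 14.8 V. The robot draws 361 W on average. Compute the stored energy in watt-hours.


E = capacity * V = 17.9*14.8 = 264.9200

264.9200 Wh


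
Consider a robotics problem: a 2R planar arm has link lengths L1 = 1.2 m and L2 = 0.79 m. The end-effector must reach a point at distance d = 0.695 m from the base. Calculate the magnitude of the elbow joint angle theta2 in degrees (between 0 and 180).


cos(th2) = (d^2 - L1^2 - L2^2)/(2*L1*L2) = (0.695^2 - 1.2^2 - 0.79^2)/(2*1.2*0.79) = -0.83390032
th2 = acos(-0.83390032) = 146.5015 deg

146.5015 degrees


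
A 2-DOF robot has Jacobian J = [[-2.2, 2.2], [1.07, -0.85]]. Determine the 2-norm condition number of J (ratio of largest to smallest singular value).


JJ^T eigenvalues: trace(JJ^T) = 11.5474, det(JJ^T) = det(J)^2 = 0.23425600
s_max^2 = (11.5474 + sqrt(132.40542276))/2 = 11.52707776
s_min^2 = (11.5474 - sqrt(132.40542276))/2 = 0.02032224
kappa = s_max/s_min = sqrt(11.52707776/0.02032224) = 23.8163

23.8163


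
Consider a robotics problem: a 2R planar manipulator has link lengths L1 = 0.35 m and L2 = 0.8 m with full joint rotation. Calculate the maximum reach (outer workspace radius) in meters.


r_max = L1 + L2 = 0.35 + 0.8 = 1.1500

1.1500 m


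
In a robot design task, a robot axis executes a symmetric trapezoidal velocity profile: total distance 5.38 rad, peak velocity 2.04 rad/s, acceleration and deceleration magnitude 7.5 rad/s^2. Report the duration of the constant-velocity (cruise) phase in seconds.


t_acc = v/a = 0.272000 s, d_acc = v^2/(2a) = 0.277440 rad each
d_cruise = 5.38 - 2*0.277440 = 4.825120 rad
t_cruise = d_cruise/v = 4.825120/2.04 = 2.3653

2.3653 s


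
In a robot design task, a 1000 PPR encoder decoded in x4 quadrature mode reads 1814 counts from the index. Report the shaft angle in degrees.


angle = counts * 360 / (PPR*4) = 1814 * 360 / 4000 = 163.2600

163.2600 degrees


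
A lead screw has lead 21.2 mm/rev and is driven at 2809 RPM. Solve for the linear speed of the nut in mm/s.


v = lead * (RPM/60) = 21.2*2809/60 = 992.5133

992.5133 mm/s


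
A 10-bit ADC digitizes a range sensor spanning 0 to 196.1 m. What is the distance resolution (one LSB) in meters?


res = range / 2^n = 196.1/2^10 = 196.1/1024 = 0.1915

0.1915 m


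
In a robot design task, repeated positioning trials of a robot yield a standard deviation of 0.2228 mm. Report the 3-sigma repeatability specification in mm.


repeatability = 3*sigma = 3*0.2228 = 0.6684

0.6684 mm


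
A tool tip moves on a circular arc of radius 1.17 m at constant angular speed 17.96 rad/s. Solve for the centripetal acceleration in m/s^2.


a_c = omega^2 * r = 17.96^2 * 1.17 = 377.3971

377.3971 m/s^2


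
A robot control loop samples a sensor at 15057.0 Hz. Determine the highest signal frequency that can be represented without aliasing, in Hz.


f_max = f_s/2 = 15057.0/2 = 7528.5000

7528.5000 Hz


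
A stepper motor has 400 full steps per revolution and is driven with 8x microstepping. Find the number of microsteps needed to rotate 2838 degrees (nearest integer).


step_size = 360/(400*8) = 360/3200 = 0.112500 deg
n = 2838/(360/3200) = 2838*3200/360 = 25226.6667 -> 25227

25227 steps


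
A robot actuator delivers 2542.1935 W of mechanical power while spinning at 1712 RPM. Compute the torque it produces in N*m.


omega = 1712 * 2*pi/60 = 179.280221 rad/s
tau = P / omega = 2542.1935 / 179.280221 = 14.1800

14.1800 N*m


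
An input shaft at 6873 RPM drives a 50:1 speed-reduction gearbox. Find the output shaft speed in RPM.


omega_out = omega_in / N = 6873 / 50 = 137.4600

137.4600 RPM


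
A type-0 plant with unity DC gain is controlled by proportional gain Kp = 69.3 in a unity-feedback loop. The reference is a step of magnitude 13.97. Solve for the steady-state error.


e_ss = R/(1 + Kp) = 13.97/(1 + 69.3) = 13.97/70.3000 = 0.1987

0.1987
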